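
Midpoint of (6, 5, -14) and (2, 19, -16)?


Midpoint = ((6+2)/2, (5+19)/2, (-14+-16)/2) = (4, 12, -15)

(4, 12, -15)


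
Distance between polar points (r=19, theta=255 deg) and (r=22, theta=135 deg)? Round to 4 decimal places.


d = sqrt(r1^2 + r2^2 - 2*r1*r2*cos(t2-t1))
d = sqrt(19^2 + 22^2 - 2*19*22*cos(135-255)) = 35.5387

35.5387


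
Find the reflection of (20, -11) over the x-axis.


Reflection across x-axis: (x, y) -> (x, -y)
(20, -11) -> (20, 11)

(20, 11)


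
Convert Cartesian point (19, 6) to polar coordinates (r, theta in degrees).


r = sqrt(19^2 + 6^2) = 19.9249
theta = atan2(6, 19) = 17.5256 degrees

r = 19.9249, theta = 17.5256 degrees


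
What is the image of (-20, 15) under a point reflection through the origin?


Reflection through origin: (x, y) -> (-x, -y)
(-20, 15) -> (20, -15)

(20, -15)


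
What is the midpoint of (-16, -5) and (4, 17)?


Midpoint = ((-16+4)/2, (-5+17)/2) = (-6, 6)

(-6, 6)


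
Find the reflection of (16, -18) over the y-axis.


Reflection across y-axis: (x, y) -> (-x, y)
(16, -18) -> (-16, -18)

(-16, -18)


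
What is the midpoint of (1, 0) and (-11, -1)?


Midpoint = ((1+-11)/2, (0+-1)/2) = (-5, -0.5)

(-5, -0.5)


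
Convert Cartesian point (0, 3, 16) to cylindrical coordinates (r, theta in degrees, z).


r = sqrt(0^2 + 3^2) = 3
theta = atan2(3, 0) = 90 deg
z = 16

r = 3, theta = 90 deg, z = 16


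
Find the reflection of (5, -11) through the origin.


Reflection through origin: (x, y) -> (-x, -y)
(5, -11) -> (-5, 11)

(-5, 11)


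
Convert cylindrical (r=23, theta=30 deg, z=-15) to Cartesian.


x = 23 * cos(30) = 19.9186
y = 23 * sin(30) = 11.5
z = -15

(19.9186, 11.5, -15)


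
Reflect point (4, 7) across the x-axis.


Reflection across x-axis: (x, y) -> (x, -y)
(4, 7) -> (4, -7)

(4, -7)


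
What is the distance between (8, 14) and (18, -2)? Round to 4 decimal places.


d = sqrt((18-8)^2 + (-2-14)^2) = 18.868

18.868


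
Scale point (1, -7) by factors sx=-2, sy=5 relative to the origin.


Scaling: (x*sx, y*sy) = (1*-2, -7*5) = (-2, -35)

(-2, -35)


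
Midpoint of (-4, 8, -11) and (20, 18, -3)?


Midpoint = ((-4+20)/2, (8+18)/2, (-11+-3)/2) = (8, 13, -7)

(8, 13, -7)


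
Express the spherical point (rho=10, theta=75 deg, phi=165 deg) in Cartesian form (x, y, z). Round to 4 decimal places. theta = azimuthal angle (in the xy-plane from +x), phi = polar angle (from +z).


x = 10 * sin(165) * cos(75) = 0.6699
y = 10 * sin(165) * sin(75) = 2.5
z = 10 * cos(165) = -9.6593

(0.6699, 2.5, -9.6593)


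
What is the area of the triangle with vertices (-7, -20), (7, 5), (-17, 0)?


Area = |x1(y2-y3) + x2(y3-y1) + x3(y1-y2)| / 2
= |-7*(5-0) + 7*(0--20) + -17*(-20-5)| / 2
= 265

265


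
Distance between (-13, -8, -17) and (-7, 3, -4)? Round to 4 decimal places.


d = sqrt((-7--13)^2 + (3--8)^2 + (-4--17)^2) = 18.0555

18.0555


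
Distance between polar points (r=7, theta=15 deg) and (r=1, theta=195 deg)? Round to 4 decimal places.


d = sqrt(r1^2 + r2^2 - 2*r1*r2*cos(t2-t1))
d = sqrt(7^2 + 1^2 - 2*7*1*cos(195-15)) = 8

8


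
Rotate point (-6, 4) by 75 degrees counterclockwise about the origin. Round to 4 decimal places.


x' = -6*cos(75) - 4*sin(75) = -5.4166
y' = -6*sin(75) + 4*cos(75) = -4.7603

(-5.4166, -4.7603)


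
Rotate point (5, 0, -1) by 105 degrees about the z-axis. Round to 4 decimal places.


x' = 5*cos(105) - 0*sin(105) = -1.2941
y' = 5*sin(105) + 0*cos(105) = 4.8296
z' = -1

(-1.2941, 4.8296, -1)


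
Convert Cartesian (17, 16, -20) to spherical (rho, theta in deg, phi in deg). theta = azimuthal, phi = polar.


rho = sqrt(17^2 + 16^2 + (-20)^2) = 30.7409
theta = atan2(16, 17) = 43.2643 deg
phi = acos(-20/30.7409) = 130.5869 deg

rho = 30.7409, theta = 43.2643 deg, phi = 130.5869 deg


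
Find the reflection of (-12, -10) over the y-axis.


Reflection across y-axis: (x, y) -> (-x, y)
(-12, -10) -> (12, -10)

(12, -10)


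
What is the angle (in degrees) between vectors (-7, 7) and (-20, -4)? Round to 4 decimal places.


dot = -7*-20 + 7*-4 = 112
|u| = 9.8995, |v| = 20.3961
cos(angle) = 0.5547
angle = 56.3099 degrees

56.3099 degrees


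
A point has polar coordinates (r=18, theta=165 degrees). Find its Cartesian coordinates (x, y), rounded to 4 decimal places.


x = 18 * cos(165) = -17.3867
y = 18 * sin(165) = 4.6587

(-17.3867, 4.6587)


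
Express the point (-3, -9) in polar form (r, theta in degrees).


r = sqrt((-3)^2 + (-9)^2) = 9.4868
theta = atan2(-9, -3) = 251.5651 degrees

r = 9.4868, theta = 251.5651 degrees


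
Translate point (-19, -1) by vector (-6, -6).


Translation: (x+dx, y+dy) = (-19+-6, -1+-6) = (-25, -7)

(-25, -7)


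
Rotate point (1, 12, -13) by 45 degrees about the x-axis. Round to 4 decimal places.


x' = 1
y' = 12*cos(45) - -13*sin(45) = 17.6777
z' = 12*sin(45) + -13*cos(45) = -0.7071

(1, 17.6777, -0.7071)


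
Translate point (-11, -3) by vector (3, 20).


Translation: (x+dx, y+dy) = (-11+3, -3+20) = (-8, 17)

(-8, 17)


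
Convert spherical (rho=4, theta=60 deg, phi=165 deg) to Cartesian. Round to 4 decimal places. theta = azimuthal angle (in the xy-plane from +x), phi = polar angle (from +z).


x = 4 * sin(165) * cos(60) = 0.5176
y = 4 * sin(165) * sin(60) = 0.8966
z = 4 * cos(165) = -3.8637

(0.5176, 0.8966, -3.8637)


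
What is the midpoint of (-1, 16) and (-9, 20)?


Midpoint = ((-1+-9)/2, (16+20)/2) = (-5, 18)

(-5, 18)


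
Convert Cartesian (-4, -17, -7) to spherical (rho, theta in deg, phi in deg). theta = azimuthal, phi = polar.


rho = sqrt((-4)^2 + (-17)^2 + (-7)^2) = 18.8149
theta = atan2(-17, -4) = 256.7595 deg
phi = acos(-7/18.8149) = 111.8418 deg

rho = 18.8149, theta = 256.7595 deg, phi = 111.8418 deg


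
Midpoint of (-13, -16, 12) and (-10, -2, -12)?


Midpoint = ((-13+-10)/2, (-16+-2)/2, (12+-12)/2) = (-11.5, -9, 0)

(-11.5, -9, 0)


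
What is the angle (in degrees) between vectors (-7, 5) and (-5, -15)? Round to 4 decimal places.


dot = -7*-5 + 5*-15 = -40
|u| = 8.6023, |v| = 15.8114
cos(angle) = -0.2941
angle = 107.1027 degrees

107.1027 degrees


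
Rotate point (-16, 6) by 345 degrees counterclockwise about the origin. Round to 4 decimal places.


x' = -16*cos(345) - 6*sin(345) = -13.9019
y' = -16*sin(345) + 6*cos(345) = 9.9367

(-13.9019, 9.9367)


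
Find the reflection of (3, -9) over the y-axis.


Reflection across y-axis: (x, y) -> (-x, y)
(3, -9) -> (-3, -9)

(-3, -9)


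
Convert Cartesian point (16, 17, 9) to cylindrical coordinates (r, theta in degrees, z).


r = sqrt(16^2 + 17^2) = 23.3452
theta = atan2(17, 16) = 46.7357 deg
z = 9

r = 23.3452, theta = 46.7357 deg, z = 9


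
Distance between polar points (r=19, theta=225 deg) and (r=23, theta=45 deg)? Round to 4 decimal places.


d = sqrt(r1^2 + r2^2 - 2*r1*r2*cos(t2-t1))
d = sqrt(19^2 + 23^2 - 2*19*23*cos(45-225)) = 42

42


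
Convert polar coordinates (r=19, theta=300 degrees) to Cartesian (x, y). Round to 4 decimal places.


x = 19 * cos(300) = 9.5
y = 19 * sin(300) = -16.4545

(9.5, -16.4545)


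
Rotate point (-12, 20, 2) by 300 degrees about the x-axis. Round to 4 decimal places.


x' = -12
y' = 20*cos(300) - 2*sin(300) = 11.7321
z' = 20*sin(300) + 2*cos(300) = -16.3205

(-12, 11.7321, -16.3205)


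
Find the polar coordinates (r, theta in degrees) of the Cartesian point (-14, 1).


r = sqrt((-14)^2 + 1^2) = 14.0357
theta = atan2(1, -14) = 175.9144 degrees

r = 14.0357, theta = 175.9144 degrees


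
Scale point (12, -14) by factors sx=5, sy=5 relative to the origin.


Scaling: (x*sx, y*sy) = (12*5, -14*5) = (60, -70)

(60, -70)


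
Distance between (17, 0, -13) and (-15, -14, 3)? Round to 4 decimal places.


d = sqrt((-15-17)^2 + (-14-0)^2 + (3--13)^2) = 38.4187

38.4187


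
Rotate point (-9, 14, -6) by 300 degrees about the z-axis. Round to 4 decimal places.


x' = -9*cos(300) - 14*sin(300) = 7.6244
y' = -9*sin(300) + 14*cos(300) = 14.7942
z' = -6

(7.6244, 14.7942, -6)


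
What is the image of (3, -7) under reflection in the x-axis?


Reflection across x-axis: (x, y) -> (x, -y)
(3, -7) -> (3, 7)

(3, 7)


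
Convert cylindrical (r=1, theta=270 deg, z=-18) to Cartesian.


x = 1 * cos(270) = 0
y = 1 * sin(270) = -1
z = -18

(0, -1, -18)


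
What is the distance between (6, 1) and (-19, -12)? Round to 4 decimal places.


d = sqrt((-19-6)^2 + (-12-1)^2) = 28.178

28.178


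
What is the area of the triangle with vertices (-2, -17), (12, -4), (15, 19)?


Area = |x1(y2-y3) + x2(y3-y1) + x3(y1-y2)| / 2
= |-2*(-4-19) + 12*(19--17) + 15*(-17--4)| / 2
= 141.5

141.5


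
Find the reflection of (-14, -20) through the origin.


Reflection through origin: (x, y) -> (-x, -y)
(-14, -20) -> (14, 20)

(14, 20)


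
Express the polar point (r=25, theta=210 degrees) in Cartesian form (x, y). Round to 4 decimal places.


x = 25 * cos(210) = -21.6506
y = 25 * sin(210) = -12.5

(-21.6506, -12.5)


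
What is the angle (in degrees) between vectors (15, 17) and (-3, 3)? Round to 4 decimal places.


dot = 15*-3 + 17*3 = 6
|u| = 22.6716, |v| = 4.2426
cos(angle) = 0.0624
angle = 86.4237 degrees

86.4237 degrees


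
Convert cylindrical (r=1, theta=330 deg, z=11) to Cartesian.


x = 1 * cos(330) = 0.866
y = 1 * sin(330) = -0.5
z = 11

(0.866, -0.5, 11)


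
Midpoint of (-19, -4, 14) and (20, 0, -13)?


Midpoint = ((-19+20)/2, (-4+0)/2, (14+-13)/2) = (0.5, -2, 0.5)

(0.5, -2, 0.5)


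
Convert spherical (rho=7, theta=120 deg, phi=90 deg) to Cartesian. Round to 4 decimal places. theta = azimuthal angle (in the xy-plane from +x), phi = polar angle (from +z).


x = 7 * sin(90) * cos(120) = -3.5
y = 7 * sin(90) * sin(120) = 6.0622
z = 7 * cos(90) = 0

(-3.5, 6.0622, 0)


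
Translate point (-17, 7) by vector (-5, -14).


Translation: (x+dx, y+dy) = (-17+-5, 7+-14) = (-22, -7)

(-22, -7)


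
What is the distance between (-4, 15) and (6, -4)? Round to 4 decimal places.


d = sqrt((6--4)^2 + (-4-15)^2) = 21.4709

21.4709


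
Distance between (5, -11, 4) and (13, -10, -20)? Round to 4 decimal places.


d = sqrt((13-5)^2 + (-10--11)^2 + (-20-4)^2) = 25.318

25.318


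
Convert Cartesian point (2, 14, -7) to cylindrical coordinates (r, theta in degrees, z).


r = sqrt(2^2 + 14^2) = 14.1421
theta = atan2(14, 2) = 81.8699 deg
z = -7

r = 14.1421, theta = 81.8699 deg, z = -7


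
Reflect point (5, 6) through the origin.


Reflection through origin: (x, y) -> (-x, -y)
(5, 6) -> (-5, -6)

(-5, -6)


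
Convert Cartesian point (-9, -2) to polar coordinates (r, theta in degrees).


r = sqrt((-9)^2 + (-2)^2) = 9.2195
theta = atan2(-2, -9) = 192.5288 degrees

r = 9.2195, theta = 192.5288 degrees


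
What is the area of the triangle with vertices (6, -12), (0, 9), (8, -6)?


Area = |x1(y2-y3) + x2(y3-y1) + x3(y1-y2)| / 2
= |6*(9--6) + 0*(-6--12) + 8*(-12-9)| / 2
= 39

39


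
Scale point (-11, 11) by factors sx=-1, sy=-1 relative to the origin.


Scaling: (x*sx, y*sy) = (-11*-1, 11*-1) = (11, -11)

(11, -11)


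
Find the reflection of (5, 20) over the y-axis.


Reflection across y-axis: (x, y) -> (-x, y)
(5, 20) -> (-5, 20)

(-5, 20)


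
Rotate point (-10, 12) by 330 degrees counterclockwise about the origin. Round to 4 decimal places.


x' = -10*cos(330) - 12*sin(330) = -2.6603
y' = -10*sin(330) + 12*cos(330) = 15.3923

(-2.6603, 15.3923)


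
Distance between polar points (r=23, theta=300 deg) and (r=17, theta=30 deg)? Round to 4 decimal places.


d = sqrt(r1^2 + r2^2 - 2*r1*r2*cos(t2-t1))
d = sqrt(23^2 + 17^2 - 2*23*17*cos(30-300)) = 28.6007

28.6007


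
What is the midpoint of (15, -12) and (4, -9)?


Midpoint = ((15+4)/2, (-12+-9)/2) = (9.5, -10.5)

(9.5, -10.5)


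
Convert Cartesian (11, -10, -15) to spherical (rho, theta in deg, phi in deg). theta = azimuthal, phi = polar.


rho = sqrt(11^2 + (-10)^2 + (-15)^2) = 21.1187
theta = atan2(-10, 11) = 317.7263 deg
phi = acos(-15/21.1187) = 135.2569 deg

rho = 21.1187, theta = 317.7263 deg, phi = 135.2569 deg


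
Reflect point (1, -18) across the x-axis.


Reflection across x-axis: (x, y) -> (x, -y)
(1, -18) -> (1, 18)

(1, 18)


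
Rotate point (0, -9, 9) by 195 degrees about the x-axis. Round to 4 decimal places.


x' = 0
y' = -9*cos(195) - 9*sin(195) = 11.0227
z' = -9*sin(195) + 9*cos(195) = -6.364

(0, 11.0227, -6.364)


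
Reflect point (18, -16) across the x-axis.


Reflection across x-axis: (x, y) -> (x, -y)
(18, -16) -> (18, 16)

(18, 16)


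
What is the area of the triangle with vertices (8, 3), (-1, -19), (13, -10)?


Area = |x1(y2-y3) + x2(y3-y1) + x3(y1-y2)| / 2
= |8*(-19--10) + -1*(-10-3) + 13*(3--19)| / 2
= 113.5

113.5


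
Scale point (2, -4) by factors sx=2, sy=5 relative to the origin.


Scaling: (x*sx, y*sy) = (2*2, -4*5) = (4, -20)

(4, -20)


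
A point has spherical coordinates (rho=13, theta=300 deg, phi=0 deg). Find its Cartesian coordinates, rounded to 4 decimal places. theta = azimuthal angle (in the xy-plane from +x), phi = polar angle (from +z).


x = 13 * sin(0) * cos(300) = 0
y = 13 * sin(0) * sin(300) = 0
z = 13 * cos(0) = 13

(0, 0, 13)


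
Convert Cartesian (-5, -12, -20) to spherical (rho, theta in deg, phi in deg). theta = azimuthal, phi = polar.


rho = sqrt((-5)^2 + (-12)^2 + (-20)^2) = 23.8537
theta = atan2(-12, -5) = 247.3801 deg
phi = acos(-20/23.8537) = 146.9761 deg

rho = 23.8537, theta = 247.3801 deg, phi = 146.9761 deg


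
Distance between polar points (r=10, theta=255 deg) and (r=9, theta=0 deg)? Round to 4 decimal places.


d = sqrt(r1^2 + r2^2 - 2*r1*r2*cos(t2-t1))
d = sqrt(10^2 + 9^2 - 2*10*9*cos(0-255)) = 15.086

15.086


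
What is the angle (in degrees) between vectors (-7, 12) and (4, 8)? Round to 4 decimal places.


dot = -7*4 + 12*8 = 68
|u| = 13.8924, |v| = 8.9443
cos(angle) = 0.5472
angle = 56.8215 degrees

56.8215 degrees


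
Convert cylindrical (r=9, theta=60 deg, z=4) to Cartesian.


x = 9 * cos(60) = 4.5
y = 9 * sin(60) = 7.7942
z = 4

(4.5, 7.7942, 4)


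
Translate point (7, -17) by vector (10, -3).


Translation: (x+dx, y+dy) = (7+10, -17+-3) = (17, -20)

(17, -20)


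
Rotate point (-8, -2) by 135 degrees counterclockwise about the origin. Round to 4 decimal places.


x' = -8*cos(135) - -2*sin(135) = 7.0711
y' = -8*sin(135) + -2*cos(135) = -4.2426

(7.0711, -4.2426)


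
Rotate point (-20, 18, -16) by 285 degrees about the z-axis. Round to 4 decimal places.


x' = -20*cos(285) - 18*sin(285) = 12.2103
y' = -20*sin(285) + 18*cos(285) = 23.9773
z' = -16

(12.2103, 23.9773, -16)


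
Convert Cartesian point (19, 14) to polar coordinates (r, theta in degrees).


r = sqrt(19^2 + 14^2) = 23.6008
theta = atan2(14, 19) = 36.3844 degrees

r = 23.6008, theta = 36.3844 degrees


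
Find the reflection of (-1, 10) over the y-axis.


Reflection across y-axis: (x, y) -> (-x, y)
(-1, 10) -> (1, 10)

(1, 10)


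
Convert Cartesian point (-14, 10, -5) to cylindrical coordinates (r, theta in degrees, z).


r = sqrt((-14)^2 + 10^2) = 17.2047
theta = atan2(10, -14) = 144.4623 deg
z = -5

r = 17.2047, theta = 144.4623 deg, z = -5


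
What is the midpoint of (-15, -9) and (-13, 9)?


Midpoint = ((-15+-13)/2, (-9+9)/2) = (-14, 0)

(-14, 0)


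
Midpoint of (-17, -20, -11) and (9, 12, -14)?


Midpoint = ((-17+9)/2, (-20+12)/2, (-11+-14)/2) = (-4, -4, -12.5)

(-4, -4, -12.5)


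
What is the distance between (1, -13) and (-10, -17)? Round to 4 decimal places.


d = sqrt((-10-1)^2 + (-17--13)^2) = 11.7047

11.7047


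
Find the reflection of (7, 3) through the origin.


Reflection through origin: (x, y) -> (-x, -y)
(7, 3) -> (-7, -3)

(-7, -3)


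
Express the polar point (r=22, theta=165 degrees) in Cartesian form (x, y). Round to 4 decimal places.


x = 22 * cos(165) = -21.2504
y = 22 * sin(165) = 5.694

(-21.2504, 5.694)


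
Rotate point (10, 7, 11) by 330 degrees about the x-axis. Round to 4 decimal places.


x' = 10
y' = 7*cos(330) - 11*sin(330) = 11.5622
z' = 7*sin(330) + 11*cos(330) = 6.0263

(10, 11.5622, 6.0263)


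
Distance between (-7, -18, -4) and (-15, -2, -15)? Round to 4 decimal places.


d = sqrt((-15--7)^2 + (-2--18)^2 + (-15--4)^2) = 21

21


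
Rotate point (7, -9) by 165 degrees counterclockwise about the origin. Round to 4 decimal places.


x' = 7*cos(165) - -9*sin(165) = -4.4321
y' = 7*sin(165) + -9*cos(165) = 10.5051

(-4.4321, 10.5051)


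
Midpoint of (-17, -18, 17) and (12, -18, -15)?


Midpoint = ((-17+12)/2, (-18+-18)/2, (17+-15)/2) = (-2.5, -18, 1)

(-2.5, -18, 1)


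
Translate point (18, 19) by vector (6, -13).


Translation: (x+dx, y+dy) = (18+6, 19+-13) = (24, 6)

(24, 6)


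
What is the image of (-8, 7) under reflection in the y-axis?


Reflection across y-axis: (x, y) -> (-x, y)
(-8, 7) -> (8, 7)

(8, 7)


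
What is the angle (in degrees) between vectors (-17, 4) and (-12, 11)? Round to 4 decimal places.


dot = -17*-12 + 4*11 = 248
|u| = 17.4642, |v| = 16.2788
cos(angle) = 0.8723
angle = 29.2699 degrees

29.2699 degrees


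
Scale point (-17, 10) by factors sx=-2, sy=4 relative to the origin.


Scaling: (x*sx, y*sy) = (-17*-2, 10*4) = (34, 40)

(34, 40)


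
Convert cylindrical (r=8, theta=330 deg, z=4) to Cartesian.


x = 8 * cos(330) = 6.9282
y = 8 * sin(330) = -4
z = 4

(6.9282, -4, 4)


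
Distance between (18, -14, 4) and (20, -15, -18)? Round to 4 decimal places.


d = sqrt((20-18)^2 + (-15--14)^2 + (-18-4)^2) = 22.1133

22.1133


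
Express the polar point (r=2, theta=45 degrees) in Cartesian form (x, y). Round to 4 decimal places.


x = 2 * cos(45) = 1.4142
y = 2 * sin(45) = 1.4142

(1.4142, 1.4142)


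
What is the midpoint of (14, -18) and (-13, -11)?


Midpoint = ((14+-13)/2, (-18+-11)/2) = (0.5, -14.5)

(0.5, -14.5)


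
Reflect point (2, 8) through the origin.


Reflection through origin: (x, y) -> (-x, -y)
(2, 8) -> (-2, -8)

(-2, -8)


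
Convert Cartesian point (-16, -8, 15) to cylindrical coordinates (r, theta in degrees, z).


r = sqrt((-16)^2 + (-8)^2) = 17.8885
theta = atan2(-8, -16) = 206.5651 deg
z = 15

r = 17.8885, theta = 206.5651 deg, z = 15


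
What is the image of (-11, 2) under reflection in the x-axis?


Reflection across x-axis: (x, y) -> (x, -y)
(-11, 2) -> (-11, -2)

(-11, -2)


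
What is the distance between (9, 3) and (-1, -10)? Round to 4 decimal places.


d = sqrt((-1-9)^2 + (-10-3)^2) = 16.4012

16.4012


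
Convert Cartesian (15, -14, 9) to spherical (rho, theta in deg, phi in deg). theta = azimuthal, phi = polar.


rho = sqrt(15^2 + (-14)^2 + 9^2) = 22.4054
theta = atan2(-14, 15) = 316.9749 deg
phi = acos(9/22.4054) = 66.3162 deg

rho = 22.4054, theta = 316.9749 deg, phi = 66.3162 deg


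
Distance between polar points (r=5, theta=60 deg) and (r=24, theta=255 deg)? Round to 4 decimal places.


d = sqrt(r1^2 + r2^2 - 2*r1*r2*cos(t2-t1))
d = sqrt(5^2 + 24^2 - 2*5*24*cos(255-60)) = 28.8587

28.8587


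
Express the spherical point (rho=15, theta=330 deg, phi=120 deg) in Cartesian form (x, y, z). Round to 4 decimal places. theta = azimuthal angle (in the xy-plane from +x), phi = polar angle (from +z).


x = 15 * sin(120) * cos(330) = 11.25
y = 15 * sin(120) * sin(330) = -6.4952
z = 15 * cos(120) = -7.5

(11.25, -6.4952, -7.5)


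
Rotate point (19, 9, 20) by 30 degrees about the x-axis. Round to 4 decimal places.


x' = 19
y' = 9*cos(30) - 20*sin(30) = -2.2058
z' = 9*sin(30) + 20*cos(30) = 21.8205

(19, -2.2058, 21.8205)


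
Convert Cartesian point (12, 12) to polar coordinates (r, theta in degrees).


r = sqrt(12^2 + 12^2) = 16.9706
theta = atan2(12, 12) = 45 degrees

r = 16.9706, theta = 45 degrees


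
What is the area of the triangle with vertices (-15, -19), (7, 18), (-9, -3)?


Area = |x1(y2-y3) + x2(y3-y1) + x3(y1-y2)| / 2
= |-15*(18--3) + 7*(-3--19) + -9*(-19-18)| / 2
= 65

65


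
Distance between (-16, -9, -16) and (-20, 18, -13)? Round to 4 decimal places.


d = sqrt((-20--16)^2 + (18--9)^2 + (-13--16)^2) = 27.4591

27.4591


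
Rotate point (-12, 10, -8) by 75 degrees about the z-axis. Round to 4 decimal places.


x' = -12*cos(75) - 10*sin(75) = -12.7651
y' = -12*sin(75) + 10*cos(75) = -9.0029
z' = -8

(-12.7651, -9.0029, -8)


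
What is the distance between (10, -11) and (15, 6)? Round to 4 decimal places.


d = sqrt((15-10)^2 + (6--11)^2) = 17.72

17.72


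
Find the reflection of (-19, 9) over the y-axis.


Reflection across y-axis: (x, y) -> (-x, y)
(-19, 9) -> (19, 9)

(19, 9)


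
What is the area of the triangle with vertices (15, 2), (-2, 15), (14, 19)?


Area = |x1(y2-y3) + x2(y3-y1) + x3(y1-y2)| / 2
= |15*(15-19) + -2*(19-2) + 14*(2-15)| / 2
= 138

138


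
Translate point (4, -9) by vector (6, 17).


Translation: (x+dx, y+dy) = (4+6, -9+17) = (10, 8)

(10, 8)


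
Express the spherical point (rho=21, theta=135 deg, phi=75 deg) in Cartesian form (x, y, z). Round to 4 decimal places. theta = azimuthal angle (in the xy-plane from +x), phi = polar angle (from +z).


x = 21 * sin(75) * cos(135) = -14.3433
y = 21 * sin(75) * sin(135) = 14.3433
z = 21 * cos(75) = 5.4352

(-14.3433, 14.3433, 5.4352)


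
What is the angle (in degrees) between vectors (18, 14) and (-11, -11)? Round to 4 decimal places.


dot = 18*-11 + 14*-11 = -352
|u| = 22.8035, |v| = 15.5563
cos(angle) = -0.9923
angle = 172.875 degrees

172.875 degrees


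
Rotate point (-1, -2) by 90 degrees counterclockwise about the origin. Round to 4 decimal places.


x' = -1*cos(90) - -2*sin(90) = 2
y' = -1*sin(90) + -2*cos(90) = -1

(2, -1)


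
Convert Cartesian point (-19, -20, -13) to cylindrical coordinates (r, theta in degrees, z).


r = sqrt((-19)^2 + (-20)^2) = 27.5862
theta = atan2(-20, -19) = 226.4688 deg
z = -13

r = 27.5862, theta = 226.4688 deg, z = -13


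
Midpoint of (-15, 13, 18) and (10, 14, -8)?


Midpoint = ((-15+10)/2, (13+14)/2, (18+-8)/2) = (-2.5, 13.5, 5)

(-2.5, 13.5, 5)


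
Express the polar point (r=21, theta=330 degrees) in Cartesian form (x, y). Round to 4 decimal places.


x = 21 * cos(330) = 18.1865
y = 21 * sin(330) = -10.5

(18.1865, -10.5)


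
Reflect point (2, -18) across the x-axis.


Reflection across x-axis: (x, y) -> (x, -y)
(2, -18) -> (2, 18)

(2, 18)


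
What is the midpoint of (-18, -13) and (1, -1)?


Midpoint = ((-18+1)/2, (-13+-1)/2) = (-8.5, -7)

(-8.5, -7)


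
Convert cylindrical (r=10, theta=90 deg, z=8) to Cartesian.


x = 10 * cos(90) = 0
y = 10 * sin(90) = 10
z = 8

(0, 10, 8)


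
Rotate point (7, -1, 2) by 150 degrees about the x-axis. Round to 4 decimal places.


x' = 7
y' = -1*cos(150) - 2*sin(150) = -0.134
z' = -1*sin(150) + 2*cos(150) = -2.2321

(7, -0.134, -2.2321)


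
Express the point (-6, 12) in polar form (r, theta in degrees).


r = sqrt((-6)^2 + 12^2) = 13.4164
theta = atan2(12, -6) = 116.5651 degrees

r = 13.4164, theta = 116.5651 degrees


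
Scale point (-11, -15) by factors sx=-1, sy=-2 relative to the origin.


Scaling: (x*sx, y*sy) = (-11*-1, -15*-2) = (11, 30)

(11, 30)


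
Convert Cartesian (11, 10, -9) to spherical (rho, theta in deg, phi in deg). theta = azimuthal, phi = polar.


rho = sqrt(11^2 + 10^2 + (-9)^2) = 17.3781
theta = atan2(10, 11) = 42.2737 deg
phi = acos(-9/17.3781) = 121.1909 deg

rho = 17.3781, theta = 42.2737 deg, phi = 121.1909 deg


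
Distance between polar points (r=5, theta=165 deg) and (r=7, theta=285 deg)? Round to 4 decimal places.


d = sqrt(r1^2 + r2^2 - 2*r1*r2*cos(t2-t1))
d = sqrt(5^2 + 7^2 - 2*5*7*cos(285-165)) = 10.4403

10.4403


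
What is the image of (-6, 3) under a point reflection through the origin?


Reflection through origin: (x, y) -> (-x, -y)
(-6, 3) -> (6, -3)

(6, -3)


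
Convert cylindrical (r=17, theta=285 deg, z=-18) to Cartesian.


x = 17 * cos(285) = 4.3999
y = 17 * sin(285) = -16.4207
z = -18

(4.3999, -16.4207, -18)


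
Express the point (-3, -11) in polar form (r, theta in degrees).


r = sqrt((-3)^2 + (-11)^2) = 11.4018
theta = atan2(-11, -3) = 254.7449 degrees

r = 11.4018, theta = 254.7449 degrees


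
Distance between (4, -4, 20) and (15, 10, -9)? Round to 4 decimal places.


d = sqrt((15-4)^2 + (10--4)^2 + (-9-20)^2) = 34.0294

34.0294


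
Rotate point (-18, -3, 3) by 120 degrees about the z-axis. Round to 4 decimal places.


x' = -18*cos(120) - -3*sin(120) = 11.5981
y' = -18*sin(120) + -3*cos(120) = -14.0885
z' = 3

(11.5981, -14.0885, 3)


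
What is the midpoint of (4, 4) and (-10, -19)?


Midpoint = ((4+-10)/2, (4+-19)/2) = (-3, -7.5)

(-3, -7.5)


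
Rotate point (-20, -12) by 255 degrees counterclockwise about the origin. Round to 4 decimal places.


x' = -20*cos(255) - -12*sin(255) = -6.4147
y' = -20*sin(255) + -12*cos(255) = 22.4243

(-6.4147, 22.4243)


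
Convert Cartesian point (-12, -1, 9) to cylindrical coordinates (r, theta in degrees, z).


r = sqrt((-12)^2 + (-1)^2) = 12.0416
theta = atan2(-1, -12) = 184.7636 deg
z = 9

r = 12.0416, theta = 184.7636 deg, z = 9


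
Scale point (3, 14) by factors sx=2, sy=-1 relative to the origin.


Scaling: (x*sx, y*sy) = (3*2, 14*-1) = (6, -14)

(6, -14)


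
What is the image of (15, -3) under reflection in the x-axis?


Reflection across x-axis: (x, y) -> (x, -y)
(15, -3) -> (15, 3)

(15, 3)


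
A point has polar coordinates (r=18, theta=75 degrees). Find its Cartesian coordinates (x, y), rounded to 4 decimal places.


x = 18 * cos(75) = 4.6587
y = 18 * sin(75) = 17.3867

(4.6587, 17.3867)


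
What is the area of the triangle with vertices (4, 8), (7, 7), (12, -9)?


Area = |x1(y2-y3) + x2(y3-y1) + x3(y1-y2)| / 2
= |4*(7--9) + 7*(-9-8) + 12*(8-7)| / 2
= 21.5

21.5


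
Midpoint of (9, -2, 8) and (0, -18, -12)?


Midpoint = ((9+0)/2, (-2+-18)/2, (8+-12)/2) = (4.5, -10, -2)

(4.5, -10, -2)


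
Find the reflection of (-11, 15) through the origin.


Reflection through origin: (x, y) -> (-x, -y)
(-11, 15) -> (11, -15)

(11, -15)


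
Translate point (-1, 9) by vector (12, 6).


Translation: (x+dx, y+dy) = (-1+12, 9+6) = (11, 15)

(11, 15)


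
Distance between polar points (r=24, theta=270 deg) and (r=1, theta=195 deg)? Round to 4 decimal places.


d = sqrt(r1^2 + r2^2 - 2*r1*r2*cos(t2-t1))
d = sqrt(24^2 + 1^2 - 2*24*1*cos(195-270)) = 23.7608

23.7608


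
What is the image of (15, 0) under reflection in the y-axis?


Reflection across y-axis: (x, y) -> (-x, y)
(15, 0) -> (-15, 0)

(-15, 0)


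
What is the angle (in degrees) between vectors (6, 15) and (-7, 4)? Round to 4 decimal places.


dot = 6*-7 + 15*4 = 18
|u| = 16.1555, |v| = 8.0623
cos(angle) = 0.1382
angle = 82.0565 degrees

82.0565 degrees


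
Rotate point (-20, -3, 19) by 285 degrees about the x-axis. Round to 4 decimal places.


x' = -20
y' = -3*cos(285) - 19*sin(285) = 17.5761
z' = -3*sin(285) + 19*cos(285) = 7.8153

(-20, 17.5761, 7.8153)


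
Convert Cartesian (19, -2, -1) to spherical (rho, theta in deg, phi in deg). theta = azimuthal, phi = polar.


rho = sqrt(19^2 + (-2)^2 + (-1)^2) = 19.1311
theta = atan2(-2, 19) = 353.991 deg
phi = acos(-1/19.1311) = 92.9963 deg

rho = 19.1311, theta = 353.991 deg, phi = 92.9963 deg


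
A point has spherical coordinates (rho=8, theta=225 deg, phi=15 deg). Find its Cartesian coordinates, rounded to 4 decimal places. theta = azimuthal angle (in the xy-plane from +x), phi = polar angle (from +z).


x = 8 * sin(15) * cos(225) = -1.4641
y = 8 * sin(15) * sin(225) = -1.4641
z = 8 * cos(15) = 7.7274

(-1.4641, -1.4641, 7.7274)


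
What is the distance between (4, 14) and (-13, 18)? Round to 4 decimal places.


d = sqrt((-13-4)^2 + (18-14)^2) = 17.4642

17.4642


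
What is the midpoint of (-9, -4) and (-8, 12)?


Midpoint = ((-9+-8)/2, (-4+12)/2) = (-8.5, 4)

(-8.5, 4)


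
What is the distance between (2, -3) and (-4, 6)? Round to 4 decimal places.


d = sqrt((-4-2)^2 + (6--3)^2) = 10.8167

10.8167


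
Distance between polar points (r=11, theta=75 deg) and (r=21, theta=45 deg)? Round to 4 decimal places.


d = sqrt(r1^2 + r2^2 - 2*r1*r2*cos(t2-t1))
d = sqrt(11^2 + 21^2 - 2*11*21*cos(45-75)) = 12.7238

12.7238


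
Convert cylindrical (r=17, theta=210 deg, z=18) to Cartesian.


x = 17 * cos(210) = -14.7224
y = 17 * sin(210) = -8.5
z = 18

(-14.7224, -8.5, 18)


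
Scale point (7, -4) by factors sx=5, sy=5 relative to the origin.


Scaling: (x*sx, y*sy) = (7*5, -4*5) = (35, -20)

(35, -20)


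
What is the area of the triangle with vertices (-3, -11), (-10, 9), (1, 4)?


Area = |x1(y2-y3) + x2(y3-y1) + x3(y1-y2)| / 2
= |-3*(9-4) + -10*(4--11) + 1*(-11-9)| / 2
= 92.5

92.5


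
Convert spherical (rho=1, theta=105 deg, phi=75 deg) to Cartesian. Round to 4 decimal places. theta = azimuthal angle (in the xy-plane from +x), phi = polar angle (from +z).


x = 1 * sin(75) * cos(105) = -0.25
y = 1 * sin(75) * sin(105) = 0.933
z = 1 * cos(75) = 0.2588

(-0.25, 0.933, 0.2588)


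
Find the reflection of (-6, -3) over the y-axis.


Reflection across y-axis: (x, y) -> (-x, y)
(-6, -3) -> (6, -3)

(6, -3)


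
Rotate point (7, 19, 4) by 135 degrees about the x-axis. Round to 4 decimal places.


x' = 7
y' = 19*cos(135) - 4*sin(135) = -16.2635
z' = 19*sin(135) + 4*cos(135) = 10.6066

(7, -16.2635, 10.6066)


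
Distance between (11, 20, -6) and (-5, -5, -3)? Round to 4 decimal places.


d = sqrt((-5-11)^2 + (-5-20)^2 + (-3--6)^2) = 29.8329

29.8329


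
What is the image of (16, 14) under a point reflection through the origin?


Reflection through origin: (x, y) -> (-x, -y)
(16, 14) -> (-16, -14)

(-16, -14)


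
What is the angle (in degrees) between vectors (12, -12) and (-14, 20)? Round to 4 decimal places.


dot = 12*-14 + -12*20 = -408
|u| = 16.9706, |v| = 24.4131
cos(angle) = -0.9848
angle = 169.992 degrees

169.992 degrees


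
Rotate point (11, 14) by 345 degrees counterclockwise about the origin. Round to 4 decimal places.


x' = 11*cos(345) - 14*sin(345) = 14.2487
y' = 11*sin(345) + 14*cos(345) = 10.676

(14.2487, 10.676)


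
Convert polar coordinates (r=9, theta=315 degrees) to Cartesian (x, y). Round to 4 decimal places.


x = 9 * cos(315) = 6.364
y = 9 * sin(315) = -6.364

(6.364, -6.364)


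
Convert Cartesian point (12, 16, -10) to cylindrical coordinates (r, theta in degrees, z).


r = sqrt(12^2 + 16^2) = 20
theta = atan2(16, 12) = 53.1301 deg
z = -10

r = 20, theta = 53.1301 deg, z = -10


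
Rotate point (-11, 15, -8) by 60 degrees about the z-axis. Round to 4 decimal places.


x' = -11*cos(60) - 15*sin(60) = -18.4904
y' = -11*sin(60) + 15*cos(60) = -2.0263
z' = -8

(-18.4904, -2.0263, -8)


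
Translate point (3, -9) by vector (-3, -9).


Translation: (x+dx, y+dy) = (3+-3, -9+-9) = (0, -18)

(0, -18)


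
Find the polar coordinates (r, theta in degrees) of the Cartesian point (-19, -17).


r = sqrt((-19)^2 + (-17)^2) = 25.4951
theta = atan2(-17, -19) = 221.8202 degrees

r = 25.4951, theta = 221.8202 degrees


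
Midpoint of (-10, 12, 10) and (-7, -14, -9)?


Midpoint = ((-10+-7)/2, (12+-14)/2, (10+-9)/2) = (-8.5, -1, 0.5)

(-8.5, -1, 0.5)


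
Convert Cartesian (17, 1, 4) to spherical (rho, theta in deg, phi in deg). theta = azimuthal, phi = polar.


rho = sqrt(17^2 + 1^2 + 4^2) = 17.4929
theta = atan2(1, 17) = 3.3665 deg
phi = acos(4/17.4929) = 76.7815 deg

rho = 17.4929, theta = 3.3665 deg, phi = 76.7815 deg


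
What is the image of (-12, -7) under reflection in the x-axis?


Reflection across x-axis: (x, y) -> (x, -y)
(-12, -7) -> (-12, 7)

(-12, 7)


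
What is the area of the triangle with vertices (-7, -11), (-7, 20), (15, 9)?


Area = |x1(y2-y3) + x2(y3-y1) + x3(y1-y2)| / 2
= |-7*(20-9) + -7*(9--11) + 15*(-11-20)| / 2
= 341

341


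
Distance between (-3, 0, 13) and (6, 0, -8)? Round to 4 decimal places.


d = sqrt((6--3)^2 + (0-0)^2 + (-8-13)^2) = 22.8473

22.8473


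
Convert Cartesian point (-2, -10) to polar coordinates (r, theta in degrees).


r = sqrt((-2)^2 + (-10)^2) = 10.198
theta = atan2(-10, -2) = 258.6901 degrees

r = 10.198, theta = 258.6901 degrees


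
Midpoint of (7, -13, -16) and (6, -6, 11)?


Midpoint = ((7+6)/2, (-13+-6)/2, (-16+11)/2) = (6.5, -9.5, -2.5)

(6.5, -9.5, -2.5)


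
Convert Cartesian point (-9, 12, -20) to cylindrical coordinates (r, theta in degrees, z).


r = sqrt((-9)^2 + 12^2) = 15
theta = atan2(12, -9) = 126.8699 deg
z = -20

r = 15, theta = 126.8699 deg, z = -20


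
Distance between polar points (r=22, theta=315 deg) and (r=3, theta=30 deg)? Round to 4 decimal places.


d = sqrt(r1^2 + r2^2 - 2*r1*r2*cos(t2-t1))
d = sqrt(22^2 + 3^2 - 2*22*3*cos(30-315)) = 21.4205

21.4205


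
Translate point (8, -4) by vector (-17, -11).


Translation: (x+dx, y+dy) = (8+-17, -4+-11) = (-9, -15)

(-9, -15)


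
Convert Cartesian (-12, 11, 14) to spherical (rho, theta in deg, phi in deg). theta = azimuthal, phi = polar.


rho = sqrt((-12)^2 + 11^2 + 14^2) = 21.4709
theta = atan2(11, -12) = 137.4896 deg
phi = acos(14/21.4709) = 49.304 deg

rho = 21.4709, theta = 137.4896 deg, phi = 49.304 deg


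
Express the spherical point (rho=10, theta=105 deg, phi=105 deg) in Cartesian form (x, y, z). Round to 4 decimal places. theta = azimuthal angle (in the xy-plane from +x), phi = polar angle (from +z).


x = 10 * sin(105) * cos(105) = -2.5
y = 10 * sin(105) * sin(105) = 9.3301
z = 10 * cos(105) = -2.5882

(-2.5, 9.3301, -2.5882)


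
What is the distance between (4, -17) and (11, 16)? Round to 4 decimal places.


d = sqrt((11-4)^2 + (16--17)^2) = 33.7343

33.7343


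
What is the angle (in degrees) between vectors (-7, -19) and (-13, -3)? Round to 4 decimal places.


dot = -7*-13 + -19*-3 = 148
|u| = 20.2485, |v| = 13.3417
cos(angle) = 0.5478
angle = 56.7805 degrees

56.7805 degrees


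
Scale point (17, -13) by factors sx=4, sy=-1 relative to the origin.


Scaling: (x*sx, y*sy) = (17*4, -13*-1) = (68, 13)

(68, 13)


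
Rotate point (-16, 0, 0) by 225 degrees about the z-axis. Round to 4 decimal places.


x' = -16*cos(225) - 0*sin(225) = 11.3137
y' = -16*sin(225) + 0*cos(225) = 11.3137
z' = 0

(11.3137, 11.3137, 0)


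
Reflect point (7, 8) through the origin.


Reflection through origin: (x, y) -> (-x, -y)
(7, 8) -> (-7, -8)

(-7, -8)


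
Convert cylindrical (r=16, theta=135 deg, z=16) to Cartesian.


x = 16 * cos(135) = -11.3137
y = 16 * sin(135) = 11.3137
z = 16

(-11.3137, 11.3137, 16)


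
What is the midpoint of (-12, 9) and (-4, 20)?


Midpoint = ((-12+-4)/2, (9+20)/2) = (-8, 14.5)

(-8, 14.5)


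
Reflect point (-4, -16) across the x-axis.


Reflection across x-axis: (x, y) -> (x, -y)
(-4, -16) -> (-4, 16)

(-4, 16)


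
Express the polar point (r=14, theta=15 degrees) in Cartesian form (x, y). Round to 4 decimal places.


x = 14 * cos(15) = 13.523
y = 14 * sin(15) = 3.6235

(13.523, 3.6235)


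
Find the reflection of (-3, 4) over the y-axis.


Reflection across y-axis: (x, y) -> (-x, y)
(-3, 4) -> (3, 4)

(3, 4)


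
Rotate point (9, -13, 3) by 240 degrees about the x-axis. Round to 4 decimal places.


x' = 9
y' = -13*cos(240) - 3*sin(240) = 9.0981
z' = -13*sin(240) + 3*cos(240) = 9.7583

(9, 9.0981, 9.7583)


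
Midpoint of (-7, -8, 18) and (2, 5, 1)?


Midpoint = ((-7+2)/2, (-8+5)/2, (18+1)/2) = (-2.5, -1.5, 9.5)

(-2.5, -1.5, 9.5)


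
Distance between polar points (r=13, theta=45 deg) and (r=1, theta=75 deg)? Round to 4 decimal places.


d = sqrt(r1^2 + r2^2 - 2*r1*r2*cos(t2-t1))
d = sqrt(13^2 + 1^2 - 2*13*1*cos(75-45)) = 12.1443

12.1443


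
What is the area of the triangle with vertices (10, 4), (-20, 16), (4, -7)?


Area = |x1(y2-y3) + x2(y3-y1) + x3(y1-y2)| / 2
= |10*(16--7) + -20*(-7-4) + 4*(4-16)| / 2
= 201

201


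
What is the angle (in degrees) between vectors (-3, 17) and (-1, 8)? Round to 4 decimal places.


dot = -3*-1 + 17*8 = 139
|u| = 17.2627, |v| = 8.0623
cos(angle) = 0.9987
angle = 2.883 degrees

2.883 degrees


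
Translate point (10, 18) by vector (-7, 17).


Translation: (x+dx, y+dy) = (10+-7, 18+17) = (3, 35)

(3, 35)


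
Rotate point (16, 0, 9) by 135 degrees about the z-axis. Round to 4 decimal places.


x' = 16*cos(135) - 0*sin(135) = -11.3137
y' = 16*sin(135) + 0*cos(135) = 11.3137
z' = 9

(-11.3137, 11.3137, 9)


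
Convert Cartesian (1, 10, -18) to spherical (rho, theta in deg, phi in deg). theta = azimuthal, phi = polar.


rho = sqrt(1^2 + 10^2 + (-18)^2) = 20.6155
theta = atan2(10, 1) = 84.2894 deg
phi = acos(-18/20.6155) = 150.8242 deg

rho = 20.6155, theta = 84.2894 deg, phi = 150.8242 deg


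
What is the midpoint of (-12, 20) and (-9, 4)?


Midpoint = ((-12+-9)/2, (20+4)/2) = (-10.5, 12)

(-10.5, 12)


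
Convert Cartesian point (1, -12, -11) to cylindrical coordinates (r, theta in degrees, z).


r = sqrt(1^2 + (-12)^2) = 12.0416
theta = atan2(-12, 1) = 274.7636 deg
z = -11

r = 12.0416, theta = 274.7636 deg, z = -11


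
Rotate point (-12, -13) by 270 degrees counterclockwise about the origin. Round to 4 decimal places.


x' = -12*cos(270) - -13*sin(270) = -13
y' = -12*sin(270) + -13*cos(270) = 12

(-13, 12)


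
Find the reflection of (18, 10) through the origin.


Reflection through origin: (x, y) -> (-x, -y)
(18, 10) -> (-18, -10)

(-18, -10)


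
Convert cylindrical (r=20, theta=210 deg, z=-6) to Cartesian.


x = 20 * cos(210) = -17.3205
y = 20 * sin(210) = -10
z = -6

(-17.3205, -10, -6)


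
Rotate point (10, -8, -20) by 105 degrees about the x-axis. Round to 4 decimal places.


x' = 10
y' = -8*cos(105) - -20*sin(105) = 21.3891
z' = -8*sin(105) + -20*cos(105) = -2.551

(10, 21.3891, -2.551)


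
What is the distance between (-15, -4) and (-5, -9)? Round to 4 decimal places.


d = sqrt((-5--15)^2 + (-9--4)^2) = 11.1803

11.1803


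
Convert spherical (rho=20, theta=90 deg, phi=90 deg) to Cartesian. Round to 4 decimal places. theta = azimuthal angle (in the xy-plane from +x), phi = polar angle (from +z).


x = 20 * sin(90) * cos(90) = 0
y = 20 * sin(90) * sin(90) = 20
z = 20 * cos(90) = 0

(0, 20, 0)


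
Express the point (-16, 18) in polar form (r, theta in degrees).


r = sqrt((-16)^2 + 18^2) = 24.0832
theta = atan2(18, -16) = 131.6335 degrees

r = 24.0832, theta = 131.6335 degrees


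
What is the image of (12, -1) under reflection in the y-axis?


Reflection across y-axis: (x, y) -> (-x, y)
(12, -1) -> (-12, -1)

(-12, -1)


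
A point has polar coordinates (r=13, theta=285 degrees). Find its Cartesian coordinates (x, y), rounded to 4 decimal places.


x = 13 * cos(285) = 3.3646
y = 13 * sin(285) = -12.557

(3.3646, -12.557)


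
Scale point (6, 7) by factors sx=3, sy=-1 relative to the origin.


Scaling: (x*sx, y*sy) = (6*3, 7*-1) = (18, -7)

(18, -7)


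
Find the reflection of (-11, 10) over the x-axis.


Reflection across x-axis: (x, y) -> (x, -y)
(-11, 10) -> (-11, -10)

(-11, -10)


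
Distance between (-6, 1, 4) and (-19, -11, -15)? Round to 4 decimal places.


d = sqrt((-19--6)^2 + (-11-1)^2 + (-15-4)^2) = 25.9615

25.9615


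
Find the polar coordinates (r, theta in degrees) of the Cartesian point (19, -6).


r = sqrt(19^2 + (-6)^2) = 19.9249
theta = atan2(-6, 19) = 342.4744 degrees

r = 19.9249, theta = 342.4744 degrees
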